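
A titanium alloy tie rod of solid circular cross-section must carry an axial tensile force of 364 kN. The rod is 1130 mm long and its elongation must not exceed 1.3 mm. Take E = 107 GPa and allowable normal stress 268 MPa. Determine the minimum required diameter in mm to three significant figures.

Required area A ≥ P/σ_allow = 364000/268 = 1358 mm².
For a solid circular section, d ≥ √(4A/π) = 41.59 mm.
Elongation limit: A ≥ PL/(Eδ_allow) = 364000·1130/(107000·1.3) = 2957 mm² ⇒ d ≥ 61.36 mm.
The elongation limit governs.

61.4 mm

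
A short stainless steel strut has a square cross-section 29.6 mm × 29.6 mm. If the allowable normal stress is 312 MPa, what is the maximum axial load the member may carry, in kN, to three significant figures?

273 kN

A = 876.2 mm².
P_max = σ_allow · A = 312 · 876.2 = 273400 N = 273.4 kN.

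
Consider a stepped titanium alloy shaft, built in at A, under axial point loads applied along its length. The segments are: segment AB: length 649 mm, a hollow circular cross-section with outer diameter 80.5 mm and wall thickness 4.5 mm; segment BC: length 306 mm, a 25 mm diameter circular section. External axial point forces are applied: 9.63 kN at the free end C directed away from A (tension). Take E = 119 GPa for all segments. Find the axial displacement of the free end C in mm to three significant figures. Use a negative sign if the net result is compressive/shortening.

0.0993 mm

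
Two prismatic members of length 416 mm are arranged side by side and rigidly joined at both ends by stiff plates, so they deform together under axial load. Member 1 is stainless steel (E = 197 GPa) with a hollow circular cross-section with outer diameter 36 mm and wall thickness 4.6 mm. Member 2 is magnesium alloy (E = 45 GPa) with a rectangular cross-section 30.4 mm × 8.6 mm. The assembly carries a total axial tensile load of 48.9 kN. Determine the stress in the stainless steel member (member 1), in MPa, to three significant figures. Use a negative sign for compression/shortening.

95.2 MPa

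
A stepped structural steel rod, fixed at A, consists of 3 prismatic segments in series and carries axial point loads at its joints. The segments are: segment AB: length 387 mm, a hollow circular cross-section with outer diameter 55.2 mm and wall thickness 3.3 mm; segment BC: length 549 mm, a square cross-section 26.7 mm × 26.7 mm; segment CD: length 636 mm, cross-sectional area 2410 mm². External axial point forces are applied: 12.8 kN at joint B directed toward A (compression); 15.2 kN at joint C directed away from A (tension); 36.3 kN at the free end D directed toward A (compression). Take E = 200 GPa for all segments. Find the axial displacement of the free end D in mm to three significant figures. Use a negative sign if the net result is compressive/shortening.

-0.251 mm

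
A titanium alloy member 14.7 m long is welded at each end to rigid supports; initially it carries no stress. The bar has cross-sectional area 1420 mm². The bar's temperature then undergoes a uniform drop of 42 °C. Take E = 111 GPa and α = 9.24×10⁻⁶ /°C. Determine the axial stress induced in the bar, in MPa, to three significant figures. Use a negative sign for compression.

43.1 MPa

Free thermal expansion αLΔT = 9.24e-6 · 14700 · -42 = -5.705 mm.
The walls impose strain ε = −(-5.705)/14700 = 3.8808e-04; σ = Eε = 111000 · 3.8808e-04 = 43.08 MPa.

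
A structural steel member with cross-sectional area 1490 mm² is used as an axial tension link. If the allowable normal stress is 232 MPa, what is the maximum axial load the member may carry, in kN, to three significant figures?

P_max = σ_allow · A = 232 · 1490 = 345700 N = 345.7 kN.

346 kN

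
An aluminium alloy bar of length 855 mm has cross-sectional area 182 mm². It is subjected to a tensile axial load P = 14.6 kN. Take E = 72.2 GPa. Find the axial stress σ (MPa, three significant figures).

80.2 MPa

σ = N/A = 14600/182 = 80.22 MPa.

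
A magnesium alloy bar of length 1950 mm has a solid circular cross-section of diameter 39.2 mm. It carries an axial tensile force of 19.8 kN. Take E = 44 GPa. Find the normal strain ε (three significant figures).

3.73e-04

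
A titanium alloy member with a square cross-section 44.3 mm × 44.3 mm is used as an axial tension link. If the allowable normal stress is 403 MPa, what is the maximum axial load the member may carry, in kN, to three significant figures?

791 kN

A = 1962 mm².
P_max = σ_allow · A = 403 · 1962 = 790900 N = 790.9 kN.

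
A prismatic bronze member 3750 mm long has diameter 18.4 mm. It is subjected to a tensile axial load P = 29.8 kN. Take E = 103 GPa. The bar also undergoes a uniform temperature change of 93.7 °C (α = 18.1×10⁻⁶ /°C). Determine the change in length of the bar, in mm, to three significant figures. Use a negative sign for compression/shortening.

10.4 mm

A = 265.9 mm².
δ_mech = NL/(AE) = 29800·3750/(265.9·103000) = 4.08 mm.
δ_thermal = αLΔT = 18.1e-6·3750·93.7 = 6.36 mm.
δ = δ_mech + δ_thermal = 10.44 mm.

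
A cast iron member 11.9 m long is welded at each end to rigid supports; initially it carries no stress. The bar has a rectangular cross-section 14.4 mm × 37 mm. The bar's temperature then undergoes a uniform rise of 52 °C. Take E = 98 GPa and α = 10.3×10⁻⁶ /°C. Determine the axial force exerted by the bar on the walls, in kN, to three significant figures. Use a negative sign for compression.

Free thermal expansion αLΔT = 10.3e-6 · 11900 · 52 = 6.374 mm.
The walls impose strain ε = −(6.374)/11900 = -5.3560e-04; σ = Eε = 98000 · -5.3560e-04 = -52.49 MPa.
Wall reaction R = σ·A = -52.49·532.8 = -27970 N = -27.97 kN.

-28.0 kN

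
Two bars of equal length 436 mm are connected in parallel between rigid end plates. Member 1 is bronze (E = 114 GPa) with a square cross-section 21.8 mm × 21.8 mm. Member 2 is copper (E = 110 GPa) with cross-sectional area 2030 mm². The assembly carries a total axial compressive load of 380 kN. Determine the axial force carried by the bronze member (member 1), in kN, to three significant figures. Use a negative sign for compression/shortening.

-74.2 kN

A_1 = 475.2 mm².
Equal strain + equilibrium ⇒ each member carries load in proportion to AE: A₁E₁ = 54180000 N, A₂E₂ = 223300000 N, ΣAE = 277500000 N.
F₁ = P·A₁E₁/ΣAE = -380000·54180000/277500000 = -74190 N.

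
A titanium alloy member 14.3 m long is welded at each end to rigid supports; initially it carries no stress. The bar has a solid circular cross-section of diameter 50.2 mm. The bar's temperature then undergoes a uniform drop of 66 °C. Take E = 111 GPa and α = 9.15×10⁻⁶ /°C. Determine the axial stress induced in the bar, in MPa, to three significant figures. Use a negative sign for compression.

Free thermal expansion αLΔT = 9.15e-6 · 14300 · -66 = -8.636 mm.
The walls impose strain ε = −(-8.636)/14300 = 6.0390e-04; σ = Eε = 111000 · 6.0390e-04 = 67.03 MPa.

67.0 MPa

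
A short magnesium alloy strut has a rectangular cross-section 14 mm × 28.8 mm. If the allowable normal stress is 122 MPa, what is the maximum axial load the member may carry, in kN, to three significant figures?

49.2 kN

A = 403.2 mm².
P_max = σ_allow · A = 122 · 403.2 = 49190 N = 49.19 kN.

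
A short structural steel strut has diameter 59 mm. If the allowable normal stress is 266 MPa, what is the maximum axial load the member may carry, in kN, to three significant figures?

727 kN

A = 2734 mm².
P_max = σ_allow · A = 266 · 2734 = 727200 N = 727.2 kN.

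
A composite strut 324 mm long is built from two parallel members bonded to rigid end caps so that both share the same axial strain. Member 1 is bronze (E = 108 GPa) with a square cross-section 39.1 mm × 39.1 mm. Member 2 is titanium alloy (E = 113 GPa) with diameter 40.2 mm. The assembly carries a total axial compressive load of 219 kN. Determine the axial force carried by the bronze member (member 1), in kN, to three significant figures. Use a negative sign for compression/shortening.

A_1 = 1529 mm².
A_2 = 1269 mm².
Equal strain + equilibrium ⇒ each member carries load in proportion to AE: A₁E₁ = 165100000 N, A₂E₂ = 143400000 N, ΣAE = 308500000 N.
F₁ = P·A₁E₁/ΣAE = -219000·165100000/308500000 = -117200 N.

-117 kN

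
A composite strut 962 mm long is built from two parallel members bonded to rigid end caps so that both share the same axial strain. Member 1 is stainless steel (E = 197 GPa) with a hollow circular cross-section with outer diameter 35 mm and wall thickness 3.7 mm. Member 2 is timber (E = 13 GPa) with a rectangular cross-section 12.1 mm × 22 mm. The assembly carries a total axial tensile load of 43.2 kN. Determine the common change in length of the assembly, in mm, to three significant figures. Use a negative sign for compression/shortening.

A_1 = 363.8 mm².
A_2 = 266.2 mm².
Equal strain + equilibrium ⇒ each member carries load in proportion to AE: A₁E₁ = 71670000 N, A₂E₂ = 3461000 N, ΣAE = 75130000 N.
δ = PL/ΣAE = 43200·962/75130000 = 0.5531 mm.

0.553 mm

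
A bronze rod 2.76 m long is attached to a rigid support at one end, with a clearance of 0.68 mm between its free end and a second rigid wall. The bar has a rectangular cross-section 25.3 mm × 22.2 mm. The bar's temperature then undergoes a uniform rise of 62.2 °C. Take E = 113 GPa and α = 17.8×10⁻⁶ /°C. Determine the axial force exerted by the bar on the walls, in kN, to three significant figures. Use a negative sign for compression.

-54.6 kN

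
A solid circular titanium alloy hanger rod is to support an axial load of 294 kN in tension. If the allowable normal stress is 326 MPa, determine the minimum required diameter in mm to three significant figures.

Required area A ≥ P/σ_allow = 294000/326 = 901.8 mm².
For a solid circular section, d ≥ √(4A/π) = 33.89 mm.

33.9 mm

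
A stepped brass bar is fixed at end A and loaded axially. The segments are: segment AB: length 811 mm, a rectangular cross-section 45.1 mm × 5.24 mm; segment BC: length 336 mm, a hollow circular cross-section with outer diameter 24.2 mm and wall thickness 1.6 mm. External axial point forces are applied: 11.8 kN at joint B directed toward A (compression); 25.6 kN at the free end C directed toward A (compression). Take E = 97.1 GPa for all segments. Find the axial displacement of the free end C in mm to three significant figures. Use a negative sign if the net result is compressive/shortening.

Internal axial forces (sectioning from the free end, tension +): N_BC = -25.6 kN, N_AB = -37.4 kN.
A_AB = 236.3 mm².
A_BC = 113.6 mm².
δ_AB = -37400·811/(236.3·97100) = -1.322 mm
δ_BC = -25600·336/(113.6·97100) = -0.7798 mm
δ = Σδ_i = -2.102 mm.

-2.10 mm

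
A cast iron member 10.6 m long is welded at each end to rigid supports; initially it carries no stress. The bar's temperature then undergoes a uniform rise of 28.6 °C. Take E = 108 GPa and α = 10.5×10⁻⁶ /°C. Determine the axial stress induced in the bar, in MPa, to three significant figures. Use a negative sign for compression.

-32.4 MPa

Free thermal expansion αLΔT = 10.5e-6 · 10600 · 28.6 = 3.183 mm.
The walls impose strain ε = −(3.183)/10600 = -3.0030e-04; σ = Eε = 108000 · -3.0030e-04 = -32.43 MPa.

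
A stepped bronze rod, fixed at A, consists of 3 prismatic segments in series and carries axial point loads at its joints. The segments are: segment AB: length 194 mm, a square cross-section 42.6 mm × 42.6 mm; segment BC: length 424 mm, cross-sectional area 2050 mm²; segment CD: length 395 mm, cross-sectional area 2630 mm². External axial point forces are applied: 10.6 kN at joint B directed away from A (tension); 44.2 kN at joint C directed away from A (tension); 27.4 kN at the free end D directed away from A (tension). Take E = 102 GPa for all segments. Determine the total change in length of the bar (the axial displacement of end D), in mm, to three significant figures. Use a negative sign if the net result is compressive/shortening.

0.272 mm

Internal axial forces (sectioning from the free end, tension +): N_CD = 27.4 kN, N_BC = 71.6 kN, N_AB = 82.2 kN.
A_AB = 1815 mm².
δ_AB = 82200·194/(1815·102000) = 0.08615 mm
δ_BC = 71600·424/(2050·102000) = 0.1452 mm
δ_CD = 27400·395/(2630·102000) = 0.04035 mm
δ = Σδ_i = 0.2717 mm.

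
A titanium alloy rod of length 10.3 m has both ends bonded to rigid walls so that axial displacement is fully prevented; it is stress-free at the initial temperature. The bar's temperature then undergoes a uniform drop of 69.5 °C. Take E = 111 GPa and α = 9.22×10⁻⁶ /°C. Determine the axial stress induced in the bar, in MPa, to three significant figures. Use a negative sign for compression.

Free thermal expansion αLΔT = 9.22e-6 · 10300 · -69.5 = -6.6 mm.
The walls impose strain ε = −(-6.6)/10300 = 6.4079e-04; σ = Eε = 111000 · 6.4079e-04 = 71.13 MPa.

71.1 MPa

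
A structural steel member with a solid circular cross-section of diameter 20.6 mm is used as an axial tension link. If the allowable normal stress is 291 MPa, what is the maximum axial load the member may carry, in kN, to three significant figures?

A = 333.3 mm².
P_max = σ_allow · A = 291 · 333.3 = 96990 N = 96.99 kN.

97.0 kN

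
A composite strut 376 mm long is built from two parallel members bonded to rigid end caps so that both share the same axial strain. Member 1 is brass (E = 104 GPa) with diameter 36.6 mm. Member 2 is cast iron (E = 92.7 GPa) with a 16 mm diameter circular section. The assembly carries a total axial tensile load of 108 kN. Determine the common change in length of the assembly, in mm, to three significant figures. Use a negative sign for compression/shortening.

A_1 = 1052 mm².
A_2 = 201.1 mm².
Equal strain + equilibrium ⇒ each member carries load in proportion to AE: A₁E₁ = 109400000 N, A₂E₂ = 18640000 N, ΣAE = 128100000 N.
δ = PL/ΣAE = 108000·376/128100000 = 0.3171 mm.

0.317 mm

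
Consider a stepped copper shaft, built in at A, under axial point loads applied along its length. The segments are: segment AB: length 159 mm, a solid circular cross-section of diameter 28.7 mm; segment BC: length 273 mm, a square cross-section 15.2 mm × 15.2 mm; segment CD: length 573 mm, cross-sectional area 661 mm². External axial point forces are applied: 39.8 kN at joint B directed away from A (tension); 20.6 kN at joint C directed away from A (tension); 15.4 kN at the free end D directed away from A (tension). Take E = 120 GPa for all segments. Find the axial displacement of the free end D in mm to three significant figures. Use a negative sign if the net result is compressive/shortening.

Internal axial forces (sectioning from the free end, tension +): N_CD = 15.4 kN, N_BC = 36 kN, N_AB = 75.8 kN.
A_AB = 646.9 mm².
A_BC = 231 mm².
δ_AB = 75800·159/(646.9·120000) = 0.1552 mm
δ_BC = 36000·273/(231·120000) = 0.3545 mm
δ_CD = 15400·573/(661·120000) = 0.1112 mm
δ = Σδ_i = 0.621 mm.

0.621 mm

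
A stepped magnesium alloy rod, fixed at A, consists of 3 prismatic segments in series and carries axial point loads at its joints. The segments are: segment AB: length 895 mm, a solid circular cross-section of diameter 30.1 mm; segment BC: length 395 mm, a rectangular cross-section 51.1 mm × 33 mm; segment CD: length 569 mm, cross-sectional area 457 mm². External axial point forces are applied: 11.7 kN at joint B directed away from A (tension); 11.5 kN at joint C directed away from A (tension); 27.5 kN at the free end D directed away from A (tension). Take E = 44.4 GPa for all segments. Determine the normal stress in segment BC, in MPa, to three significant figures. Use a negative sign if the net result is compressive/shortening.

Internal axial forces (sectioning from the free end, tension +): N_CD = 27.5 kN, N_BC = 39 kN, N_AB = 50.7 kN.
A_BC = 1686 mm².
σ_BC = N_BC/A_BC = 39000/1686 = 23.13 MPa.

23.1 MPa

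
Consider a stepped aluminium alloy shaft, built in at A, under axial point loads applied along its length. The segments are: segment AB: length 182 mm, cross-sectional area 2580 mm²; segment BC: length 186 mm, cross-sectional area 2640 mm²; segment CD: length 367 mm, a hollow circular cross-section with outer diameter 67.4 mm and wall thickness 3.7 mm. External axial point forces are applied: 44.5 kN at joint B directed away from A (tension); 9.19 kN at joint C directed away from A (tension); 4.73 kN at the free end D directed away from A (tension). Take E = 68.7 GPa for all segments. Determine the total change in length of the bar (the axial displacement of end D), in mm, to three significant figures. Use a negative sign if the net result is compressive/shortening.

0.108 mm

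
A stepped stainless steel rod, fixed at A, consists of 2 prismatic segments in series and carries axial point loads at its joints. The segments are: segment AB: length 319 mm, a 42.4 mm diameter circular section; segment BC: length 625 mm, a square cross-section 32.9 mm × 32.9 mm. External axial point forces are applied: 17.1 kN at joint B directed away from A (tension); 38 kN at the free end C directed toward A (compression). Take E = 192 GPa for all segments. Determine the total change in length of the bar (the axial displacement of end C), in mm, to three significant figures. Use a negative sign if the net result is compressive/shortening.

-0.139 mm

Internal axial forces (sectioning from the free end, tension +): N_BC = -38 kN, N_AB = -20.9 kN.
A_AB = 1412 mm².
A_BC = 1082 mm².
δ_AB = -20900·319/(1412·192000) = -0.02459 mm
δ_BC = -38000·625/(1082·192000) = -0.1143 mm
δ = Σδ_i = -0.1389 mm.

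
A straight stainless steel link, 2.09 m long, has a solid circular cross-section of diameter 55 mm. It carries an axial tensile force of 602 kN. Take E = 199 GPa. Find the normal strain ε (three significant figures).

A = 2376 mm².
σ = N/A = 253.4 MPa; ε = σ/E = 253.4/199000 = 1.273e-03.

0.00127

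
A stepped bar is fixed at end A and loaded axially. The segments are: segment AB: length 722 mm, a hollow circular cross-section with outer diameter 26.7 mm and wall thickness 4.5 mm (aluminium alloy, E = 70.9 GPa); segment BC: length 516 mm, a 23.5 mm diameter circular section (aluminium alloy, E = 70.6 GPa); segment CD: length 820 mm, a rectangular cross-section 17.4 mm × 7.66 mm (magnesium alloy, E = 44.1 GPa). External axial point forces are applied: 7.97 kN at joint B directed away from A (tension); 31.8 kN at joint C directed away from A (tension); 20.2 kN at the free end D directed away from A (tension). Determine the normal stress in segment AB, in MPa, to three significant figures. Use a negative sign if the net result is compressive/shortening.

Internal axial forces (sectioning from the free end, tension +): N_CD = 20.2 kN, N_BC = 52 kN, N_AB = 59.97 kN.
A_AB = 313.8 mm².
σ_AB = N_AB/A_AB = 59970/313.8 = 191.1 MPa.

191 MPa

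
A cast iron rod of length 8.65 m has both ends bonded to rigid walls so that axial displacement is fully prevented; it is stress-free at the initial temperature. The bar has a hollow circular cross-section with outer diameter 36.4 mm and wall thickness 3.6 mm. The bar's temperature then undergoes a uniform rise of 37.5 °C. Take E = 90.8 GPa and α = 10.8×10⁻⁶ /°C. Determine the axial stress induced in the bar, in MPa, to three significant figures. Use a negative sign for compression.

-36.8 MPa

Free thermal expansion αLΔT = 10.8e-6 · 8650 · 37.5 = 3.503 mm.
The walls impose strain ε = −(3.503)/8650 = -4.0500e-04; σ = Eε = 90800 · -4.0500e-04 = -36.77 MPa.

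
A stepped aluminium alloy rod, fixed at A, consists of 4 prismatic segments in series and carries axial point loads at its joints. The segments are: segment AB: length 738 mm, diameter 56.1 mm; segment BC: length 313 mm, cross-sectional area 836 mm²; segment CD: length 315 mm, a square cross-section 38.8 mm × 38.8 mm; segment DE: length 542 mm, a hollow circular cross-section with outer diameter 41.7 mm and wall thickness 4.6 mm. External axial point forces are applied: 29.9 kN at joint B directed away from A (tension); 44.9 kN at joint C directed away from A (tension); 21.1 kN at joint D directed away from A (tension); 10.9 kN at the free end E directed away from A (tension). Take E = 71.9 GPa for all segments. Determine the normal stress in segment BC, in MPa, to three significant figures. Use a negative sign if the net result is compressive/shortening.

Internal axial forces (sectioning from the free end, tension +): N_DE = 10.9 kN, N_CD = 32 kN, N_BC = 76.9 kN, N_AB = 106.8 kN.
σ_BC = N_BC/A_BC = 76900/836 = 91.99 MPa.

92.0 MPa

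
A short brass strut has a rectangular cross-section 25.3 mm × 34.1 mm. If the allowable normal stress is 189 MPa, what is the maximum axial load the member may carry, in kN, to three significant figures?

A = 862.7 mm².
P_max = σ_allow · A = 189 · 862.7 = 163100 N = 163.1 kN.

163 kN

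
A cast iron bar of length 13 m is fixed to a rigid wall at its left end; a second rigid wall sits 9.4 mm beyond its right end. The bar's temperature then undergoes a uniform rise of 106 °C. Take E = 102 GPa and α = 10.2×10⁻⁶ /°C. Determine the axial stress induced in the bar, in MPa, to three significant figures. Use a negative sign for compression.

Free thermal expansion αLΔT = 10.2e-6 · 13000 · 106 = 14.06 mm.
The walls engage after the gap closes; constrained expansion = 14.06 − 9.4 = 4.656 mm.
The walls impose strain ε = −(4.656)/13000 = -3.5812e-04; σ = Eε = 102000 · -3.5812e-04 = -36.53 MPa.

-36.5 MPa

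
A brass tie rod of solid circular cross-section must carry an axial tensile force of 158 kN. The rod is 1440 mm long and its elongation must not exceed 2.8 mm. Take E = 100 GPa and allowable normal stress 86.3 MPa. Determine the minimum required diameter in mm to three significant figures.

48.3 mm

Required area A ≥ P/σ_allow = 158000/86.3 = 1831 mm².
For a solid circular section, d ≥ √(4A/π) = 48.28 mm.
Elongation limit: A ≥ PL/(Eδ_allow) = 158000·1440/(100000·2.8) = 812.6 mm² ⇒ d ≥ 32.17 mm.
The stress limit governs.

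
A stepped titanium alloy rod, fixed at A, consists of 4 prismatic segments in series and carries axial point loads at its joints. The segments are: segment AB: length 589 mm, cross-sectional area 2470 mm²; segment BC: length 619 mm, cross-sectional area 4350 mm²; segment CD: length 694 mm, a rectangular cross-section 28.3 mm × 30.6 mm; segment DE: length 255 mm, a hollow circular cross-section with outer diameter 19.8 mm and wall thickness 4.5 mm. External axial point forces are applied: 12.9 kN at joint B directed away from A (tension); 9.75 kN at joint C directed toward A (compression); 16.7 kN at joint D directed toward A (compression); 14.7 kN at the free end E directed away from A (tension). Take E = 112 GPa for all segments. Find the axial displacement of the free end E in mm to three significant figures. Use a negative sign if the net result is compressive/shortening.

Internal axial forces (sectioning from the free end, tension +): N_DE = 14.7 kN, N_CD = -2 kN, N_BC = -11.75 kN, N_AB = 1.15 kN.
A_CD = 866 mm².
A_DE = 216.3 mm².
δ_AB = 1150·589/(2470·112000) = 0.002448 mm
δ_BC = -11750·619/(4350·112000) = -0.01493 mm
δ_CD = -2000·694/(866·112000) = -0.01431 mm
δ_DE = 14700·255/(216.3·112000) = 0.1547 mm
δ = Σδ_i = 0.1279 mm.

0.128 mm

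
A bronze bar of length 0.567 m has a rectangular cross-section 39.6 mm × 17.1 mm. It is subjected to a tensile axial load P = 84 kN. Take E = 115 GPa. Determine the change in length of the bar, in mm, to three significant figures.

0.612 mm

A = 677.2 mm².
δ_mech = NL/(AE) = 84000·567/(677.2·115000) = 0.6116 mm.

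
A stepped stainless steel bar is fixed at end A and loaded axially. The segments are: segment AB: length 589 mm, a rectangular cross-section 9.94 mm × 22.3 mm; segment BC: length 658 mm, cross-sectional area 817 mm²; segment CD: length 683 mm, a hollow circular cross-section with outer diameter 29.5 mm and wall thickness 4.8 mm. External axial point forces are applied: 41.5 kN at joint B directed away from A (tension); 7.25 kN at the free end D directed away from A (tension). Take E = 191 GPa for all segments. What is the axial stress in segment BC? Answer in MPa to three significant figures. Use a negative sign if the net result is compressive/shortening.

8.87 MPa

Internal axial forces (sectioning from the free end, tension +): N_CD = 7.25 kN, N_BC = 7.25 kN, N_AB = 48.75 kN.
σ_BC = N_BC/A_BC = 7250/817 = 8.874 MPa.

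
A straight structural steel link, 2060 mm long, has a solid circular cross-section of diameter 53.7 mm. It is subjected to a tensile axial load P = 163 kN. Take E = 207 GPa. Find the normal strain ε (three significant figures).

3.48e-04

A = 2265 mm².
σ = N/A = 71.97 MPa; ε = σ/E = 71.97/207000 = 3.477e-04.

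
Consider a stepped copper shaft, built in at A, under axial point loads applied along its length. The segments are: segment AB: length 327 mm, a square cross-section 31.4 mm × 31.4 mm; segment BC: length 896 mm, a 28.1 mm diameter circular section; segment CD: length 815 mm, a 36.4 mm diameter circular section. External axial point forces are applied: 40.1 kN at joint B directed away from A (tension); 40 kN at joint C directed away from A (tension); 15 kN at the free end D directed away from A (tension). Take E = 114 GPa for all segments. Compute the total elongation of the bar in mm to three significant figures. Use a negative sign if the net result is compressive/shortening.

1.08 mm

Internal axial forces (sectioning from the free end, tension +): N_CD = 15 kN, N_BC = 55 kN, N_AB = 95.1 kN.
A_AB = 986 mm².
A_BC = 620.2 mm².
A_CD = 1041 mm².
δ_AB = 95100·327/(986·114000) = 0.2767 mm
δ_BC = 55000·896/(620.2·114000) = 0.697 mm
δ_CD = 15000·815/(1041·114000) = 0.1031 mm
δ = Σδ_i = 1.077 mm.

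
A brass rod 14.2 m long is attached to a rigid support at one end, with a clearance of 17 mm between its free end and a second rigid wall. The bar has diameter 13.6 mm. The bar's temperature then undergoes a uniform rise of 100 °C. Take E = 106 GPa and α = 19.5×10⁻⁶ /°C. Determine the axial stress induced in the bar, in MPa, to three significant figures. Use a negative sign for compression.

Free thermal expansion αLΔT = 19.5e-6 · 14200 · 100 = 27.69 mm.
The walls engage after the gap closes; constrained expansion = 27.69 − 17 = 10.69 mm.
The walls impose strain ε = −(10.69)/14200 = -7.5282e-04; σ = Eε = 106000 · -7.5282e-04 = -79.8 MPa.

-79.8 MPa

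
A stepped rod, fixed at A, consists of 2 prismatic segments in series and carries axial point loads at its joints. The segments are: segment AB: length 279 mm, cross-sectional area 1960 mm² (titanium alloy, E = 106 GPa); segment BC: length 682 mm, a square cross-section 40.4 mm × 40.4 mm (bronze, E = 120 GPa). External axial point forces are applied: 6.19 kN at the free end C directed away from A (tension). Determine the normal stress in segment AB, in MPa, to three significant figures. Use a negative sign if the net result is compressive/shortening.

3.16 MPa

Internal axial forces (sectioning from the free end, tension +): N_BC = 6.19 kN, N_AB = 6.19 kN.
σ_AB = N_AB/A_AB = 6190/1960 = 3.158 MPa.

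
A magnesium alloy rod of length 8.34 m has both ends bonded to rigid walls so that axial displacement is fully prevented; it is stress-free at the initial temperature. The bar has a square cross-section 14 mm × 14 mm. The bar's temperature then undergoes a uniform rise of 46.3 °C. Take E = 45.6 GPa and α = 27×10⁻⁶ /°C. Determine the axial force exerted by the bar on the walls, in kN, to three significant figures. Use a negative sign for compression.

Free thermal expansion αLΔT = 27e-6 · 8340 · 46.3 = 10.43 mm.
The walls impose strain ε = −(10.43)/8340 = -1.2501e-03; σ = Eε = 45600 · -1.2501e-03 = -57 MPa.
Wall reaction R = σ·A = -57·196 = -11170 N = -11.17 kN.

-11.2 kN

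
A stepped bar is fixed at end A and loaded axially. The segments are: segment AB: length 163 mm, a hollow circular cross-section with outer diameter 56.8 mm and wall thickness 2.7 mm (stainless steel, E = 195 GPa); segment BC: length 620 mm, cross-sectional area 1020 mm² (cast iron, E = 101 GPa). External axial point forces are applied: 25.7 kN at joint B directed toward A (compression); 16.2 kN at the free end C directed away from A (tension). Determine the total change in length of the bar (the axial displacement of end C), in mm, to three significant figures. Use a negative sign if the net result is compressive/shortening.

Internal axial forces (sectioning from the free end, tension +): N_BC = 16.2 kN, N_AB = -9.5 kN.
A_AB = 458.9 mm².
δ_AB = -9500·163/(458.9·195000) = -0.0173 mm
δ_BC = 16200·620/(1020·101000) = 0.0975 mm
δ = Σδ_i = 0.08019 mm.

0.0802 mm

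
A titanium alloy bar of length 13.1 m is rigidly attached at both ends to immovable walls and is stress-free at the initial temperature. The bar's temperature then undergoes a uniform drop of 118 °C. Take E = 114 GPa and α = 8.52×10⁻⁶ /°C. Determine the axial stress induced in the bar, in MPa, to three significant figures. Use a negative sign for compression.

Free thermal expansion αLΔT = 8.52e-6 · 13100 · -118 = -13.17 mm.
The walls impose strain ε = −(-13.17)/13100 = 1.0054e-03; σ = Eε = 114000 · 1.0054e-03 = 114.6 MPa.

115 MPa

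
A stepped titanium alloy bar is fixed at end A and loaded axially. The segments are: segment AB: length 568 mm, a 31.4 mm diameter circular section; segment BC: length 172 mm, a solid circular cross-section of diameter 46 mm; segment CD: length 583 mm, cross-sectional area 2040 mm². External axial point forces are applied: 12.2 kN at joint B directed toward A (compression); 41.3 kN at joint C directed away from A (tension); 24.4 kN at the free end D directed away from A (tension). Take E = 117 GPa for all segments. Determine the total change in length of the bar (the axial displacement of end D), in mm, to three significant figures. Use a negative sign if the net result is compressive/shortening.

Internal axial forces (sectioning from the free end, tension +): N_CD = 24.4 kN, N_BC = 65.7 kN, N_AB = 53.5 kN.
A_AB = 774.4 mm².
A_BC = 1662 mm².
δ_AB = 53500·568/(774.4·117000) = 0.3354 mm
δ_BC = 65700·172/(1662·117000) = 0.05812 mm
δ_CD = 24400·583/(2040·117000) = 0.0596 mm
δ = Σδ_i = 0.4531 mm.

0.453 mm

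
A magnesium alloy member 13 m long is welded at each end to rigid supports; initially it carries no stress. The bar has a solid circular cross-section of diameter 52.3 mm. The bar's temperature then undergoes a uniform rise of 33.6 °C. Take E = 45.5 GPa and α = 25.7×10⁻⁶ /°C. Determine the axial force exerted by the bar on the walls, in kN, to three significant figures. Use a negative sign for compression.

-84.4 kN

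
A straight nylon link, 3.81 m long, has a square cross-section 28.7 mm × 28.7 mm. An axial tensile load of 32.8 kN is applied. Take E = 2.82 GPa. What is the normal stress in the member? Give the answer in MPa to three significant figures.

39.8 MPa

A = 823.7 mm².
σ = N/A = 32800/823.7 = 39.82 MPa.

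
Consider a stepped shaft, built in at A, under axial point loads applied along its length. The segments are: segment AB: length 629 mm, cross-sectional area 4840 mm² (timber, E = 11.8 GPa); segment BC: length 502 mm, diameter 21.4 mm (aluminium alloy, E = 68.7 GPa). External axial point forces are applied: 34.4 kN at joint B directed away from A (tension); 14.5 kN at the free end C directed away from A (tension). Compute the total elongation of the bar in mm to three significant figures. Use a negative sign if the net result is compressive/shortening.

Internal axial forces (sectioning from the free end, tension +): N_BC = 14.5 kN, N_AB = 48.9 kN.
A_BC = 359.7 mm².
δ_AB = 48900·629/(4840·11800) = 0.5386 mm
δ_BC = 14500·502/(359.7·68700) = 0.2946 mm
δ = Σδ_i = 0.8331 mm.

0.833 mm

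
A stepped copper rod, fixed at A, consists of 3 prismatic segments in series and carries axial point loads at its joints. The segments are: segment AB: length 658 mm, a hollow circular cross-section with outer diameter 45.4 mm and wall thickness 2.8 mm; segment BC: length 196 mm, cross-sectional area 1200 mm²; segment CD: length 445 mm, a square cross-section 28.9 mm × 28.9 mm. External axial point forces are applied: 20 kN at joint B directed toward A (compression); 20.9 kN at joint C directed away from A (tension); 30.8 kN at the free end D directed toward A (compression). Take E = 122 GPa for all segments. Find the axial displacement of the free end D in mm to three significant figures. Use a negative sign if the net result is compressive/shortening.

-0.578 mm

Internal axial forces (sectioning from the free end, tension +): N_CD = -30.8 kN, N_BC = -9.9 kN, N_AB = -29.9 kN.
A_AB = 374.7 mm².
A_CD = 835.2 mm².
δ_AB = -29900·658/(374.7·122000) = -0.4303 mm
δ_BC = -9900·196/(1200·122000) = -0.01325 mm
δ_CD = -30800·445/(835.2·122000) = -0.1345 mm
δ = Σδ_i = -0.5781 mm.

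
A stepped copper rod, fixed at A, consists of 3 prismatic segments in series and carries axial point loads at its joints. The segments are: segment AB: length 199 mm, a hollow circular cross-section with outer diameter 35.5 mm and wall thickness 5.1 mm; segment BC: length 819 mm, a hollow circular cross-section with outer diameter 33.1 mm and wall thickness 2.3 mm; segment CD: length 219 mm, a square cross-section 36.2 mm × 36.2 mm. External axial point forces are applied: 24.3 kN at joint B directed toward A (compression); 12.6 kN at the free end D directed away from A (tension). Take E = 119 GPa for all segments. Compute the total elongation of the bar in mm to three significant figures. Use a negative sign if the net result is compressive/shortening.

0.367 mm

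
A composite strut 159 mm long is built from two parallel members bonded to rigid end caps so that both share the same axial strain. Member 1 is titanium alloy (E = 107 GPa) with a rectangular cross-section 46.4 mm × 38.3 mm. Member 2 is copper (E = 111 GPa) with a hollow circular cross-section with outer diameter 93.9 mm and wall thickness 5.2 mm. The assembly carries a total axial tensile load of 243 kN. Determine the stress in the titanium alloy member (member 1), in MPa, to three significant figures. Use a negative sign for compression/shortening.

74.1 MPa

A_1 = 1777 mm².
A_2 = 1449 mm².
Equal strain + equilibrium ⇒ each member carries load in proportion to AE: A₁E₁ = 190200000 N, A₂E₂ = 160800000 N, ΣAE = 351000000 N.
σ₁ = P·E₁/ΣAE = 243000·107000/351000000 = 74.08 MPa.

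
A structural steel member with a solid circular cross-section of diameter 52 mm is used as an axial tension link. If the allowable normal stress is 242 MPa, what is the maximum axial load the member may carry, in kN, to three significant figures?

514 kN

A = 2124 mm².
P_max = σ_allow · A = 242 · 2124 = 513900 N = 513.9 kN.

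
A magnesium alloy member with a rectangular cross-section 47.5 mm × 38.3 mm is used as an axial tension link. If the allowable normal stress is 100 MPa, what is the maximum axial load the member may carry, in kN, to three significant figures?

A = 1819 mm².
P_max = σ_allow · A = 100 · 1819 = 181900 N = 181.9 kN.

182 kN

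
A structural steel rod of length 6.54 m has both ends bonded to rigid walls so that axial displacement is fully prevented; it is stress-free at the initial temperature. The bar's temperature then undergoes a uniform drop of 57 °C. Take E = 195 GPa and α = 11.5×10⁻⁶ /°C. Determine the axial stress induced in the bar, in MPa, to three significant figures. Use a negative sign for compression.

128 MPa

Free thermal expansion αLΔT = 11.5e-6 · 6540 · -57 = -4.287 mm.
The walls impose strain ε = −(-4.287)/6540 = 6.5550e-04; σ = Eε = 195000 · 6.5550e-04 = 127.8 MPa.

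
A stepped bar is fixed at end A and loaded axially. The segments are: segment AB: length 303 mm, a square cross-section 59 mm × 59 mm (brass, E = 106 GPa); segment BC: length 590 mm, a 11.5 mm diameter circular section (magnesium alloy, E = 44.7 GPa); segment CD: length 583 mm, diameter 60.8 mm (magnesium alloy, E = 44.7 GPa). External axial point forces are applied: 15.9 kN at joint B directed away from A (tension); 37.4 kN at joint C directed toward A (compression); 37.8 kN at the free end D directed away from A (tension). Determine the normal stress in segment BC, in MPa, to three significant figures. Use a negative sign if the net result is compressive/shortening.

Internal axial forces (sectioning from the free end, tension +): N_CD = 37.8 kN, N_BC = 0.4 kN, N_AB = 16.3 kN.
A_BC = 103.9 mm².
σ_BC = N_BC/A_BC = 400/103.9 = 3.851 MPa.

3.85 MPa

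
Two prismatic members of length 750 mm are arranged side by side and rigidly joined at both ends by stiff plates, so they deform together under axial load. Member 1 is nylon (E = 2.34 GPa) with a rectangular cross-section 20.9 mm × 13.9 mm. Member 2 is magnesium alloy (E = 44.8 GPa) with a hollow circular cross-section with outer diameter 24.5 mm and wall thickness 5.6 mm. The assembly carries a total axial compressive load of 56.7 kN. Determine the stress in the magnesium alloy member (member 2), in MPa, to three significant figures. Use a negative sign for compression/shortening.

A_1 = 290.5 mm².
A_2 = 332.5 mm².
Equal strain + equilibrium ⇒ each member carries load in proportion to AE: A₁E₁ = 679800 N, A₂E₂ = 14900000 N, ΣAE = 15580000 N.
σ₂ = P·E₂/ΣAE = -56700·44800/15580000 = -163.1 MPa.

-163 MPa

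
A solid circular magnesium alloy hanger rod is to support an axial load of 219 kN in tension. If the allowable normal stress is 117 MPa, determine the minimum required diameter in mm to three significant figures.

Required area A ≥ P/σ_allow = 219000/117 = 1872 mm².
For a solid circular section, d ≥ √(4A/π) = 48.82 mm.

48.8 mm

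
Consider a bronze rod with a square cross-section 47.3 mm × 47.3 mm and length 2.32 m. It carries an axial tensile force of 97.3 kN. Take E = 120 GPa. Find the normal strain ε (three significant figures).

3.62e-04

A = 2237 mm².
σ = N/A = 43.49 MPa; ε = σ/E = 43.49/120000 = 3.624e-04.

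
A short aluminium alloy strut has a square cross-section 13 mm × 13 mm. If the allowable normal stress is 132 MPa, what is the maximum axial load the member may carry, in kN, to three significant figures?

A = 169 mm².
P_max = σ_allow · A = 132 · 169 = 22310 N = 22.31 kN.

22.3 kN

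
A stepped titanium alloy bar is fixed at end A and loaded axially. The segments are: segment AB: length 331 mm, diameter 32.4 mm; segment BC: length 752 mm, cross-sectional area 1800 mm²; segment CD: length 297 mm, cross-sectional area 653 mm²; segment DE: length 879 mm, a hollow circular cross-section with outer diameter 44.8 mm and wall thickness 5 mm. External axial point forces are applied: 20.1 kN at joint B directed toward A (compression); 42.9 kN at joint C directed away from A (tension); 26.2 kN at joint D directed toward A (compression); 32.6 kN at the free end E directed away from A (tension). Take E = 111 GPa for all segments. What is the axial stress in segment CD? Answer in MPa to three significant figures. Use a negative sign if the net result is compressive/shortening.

Internal axial forces (sectioning from the free end, tension +): N_DE = 32.6 kN, N_CD = 6.4 kN, N_BC = 49.3 kN, N_AB = 29.2 kN.
σ_CD = N_CD/A_CD = 6400/653 = 9.801 MPa.

9.80 MPa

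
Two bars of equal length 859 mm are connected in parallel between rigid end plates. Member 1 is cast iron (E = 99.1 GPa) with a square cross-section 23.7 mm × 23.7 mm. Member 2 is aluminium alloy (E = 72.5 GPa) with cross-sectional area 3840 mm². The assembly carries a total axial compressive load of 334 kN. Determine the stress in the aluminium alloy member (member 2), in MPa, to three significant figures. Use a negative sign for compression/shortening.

A_1 = 561.7 mm².
Equal strain + equilibrium ⇒ each member carries load in proportion to AE: A₁E₁ = 55660000 N, A₂E₂ = 278400000 N, ΣAE = 334100000 N.
σ₂ = P·E₂/ΣAE = -334000·72500/334100000 = -72.49 MPa.

-72.5 MPa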